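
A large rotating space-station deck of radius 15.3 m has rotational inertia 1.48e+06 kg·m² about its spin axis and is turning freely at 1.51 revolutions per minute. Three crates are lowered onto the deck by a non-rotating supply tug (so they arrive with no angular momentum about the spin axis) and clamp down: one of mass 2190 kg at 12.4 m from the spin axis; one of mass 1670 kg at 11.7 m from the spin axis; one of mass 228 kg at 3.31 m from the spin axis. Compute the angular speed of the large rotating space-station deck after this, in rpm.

The added mass arrives with no angular momentum about the spin axis, and any external torque about the spin axis is negligible, so the system's angular momentum is conserved.
Added inertia Σmr² = (2190)(12.4)² + (1670)(11.7)² + (228)(3.31)² = 5.678e+05 kg·m²; I_f = 1.480e+06 + 5.678e+05 = 2.048e+06 kg·m².
ω_f = I_p ω_i / I_f = (1.480e+06)(1.51) / 2.048e+06 = 1.091 rpm.

ω_f ≈ 1.09 rpm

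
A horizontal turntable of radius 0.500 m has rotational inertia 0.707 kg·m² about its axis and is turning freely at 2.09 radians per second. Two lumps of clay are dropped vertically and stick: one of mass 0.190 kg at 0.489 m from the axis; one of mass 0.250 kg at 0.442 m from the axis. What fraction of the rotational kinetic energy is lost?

fraction ≈ 0.118

No external torque acts about the axis; L_before = L_after.
Added inertia Σmr² = (0.190)(0.489)² + (0.250)(0.442)² = 0.09427 kg·m²; I_f = 0.7070 + 0.09427 = 0.8013 kg·m².
ω_f = I_p ω_i / I_f = (0.7070)(2.09) / 0.8013 = 1.844 rad/s.
KE_i = ½(0.7070)(2.090 rad/s)² = 1.544 J; KE_f = ½(0.8013)(1.844)² = 1.362 J.
Fraction lost = 0.1177.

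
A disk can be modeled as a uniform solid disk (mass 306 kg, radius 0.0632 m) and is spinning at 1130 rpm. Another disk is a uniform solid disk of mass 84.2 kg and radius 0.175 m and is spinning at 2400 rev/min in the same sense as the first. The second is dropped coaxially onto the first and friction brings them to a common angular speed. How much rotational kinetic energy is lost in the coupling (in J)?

The coupling torques are internal; angular momentum about the shared axis is conserved.
Moments of inertia: I_A = ½(306)(0.0632)² = 0.6111 kg·m²; I_B = ½(84.2)(0.175)² = 1.289 kg·m².
Taking A's sense as positive: L = (0.6111)(1130) + (1.289)(2400) = 3785 kg·m²·rpm.
Combined I = 0.6111 + 1.289 = 1.900 kg·m².
ω_f = L / I = 3785 / 1.900 = 1992 rpm.
KE_i = ½ΣIω² = 45000 J; KE_f = ½(1.900)(208.6)² = 41330 J.

ΔKE lost ≈ 3670 J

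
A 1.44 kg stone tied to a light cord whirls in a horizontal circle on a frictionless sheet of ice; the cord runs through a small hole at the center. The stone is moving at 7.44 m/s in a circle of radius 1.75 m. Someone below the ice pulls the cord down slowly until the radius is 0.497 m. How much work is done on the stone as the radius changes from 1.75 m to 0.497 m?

The only horizontal force on the mass is along the cord (radial), so it exerts no torque about the hole and angular momentum m v r is conserved.
v₂ = v₁ r₁ / r₂ = (7.44)(1.75) / (0.497) = 26.20 m/s.
W = ΔKE = ½m(v₂² − v₁²) = 454.3 J.

W ≈ 454 J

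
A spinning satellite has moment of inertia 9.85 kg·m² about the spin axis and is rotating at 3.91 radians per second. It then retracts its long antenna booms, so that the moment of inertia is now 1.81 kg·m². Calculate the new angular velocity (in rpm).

Angular momentum about the spin axis is conserved since the torque about it is zero.
ω₂ = I₁ω₁ / I₂ = (9.850)(3.91 rad/s) / (1.810) = 21.28 rad/s = 203.2 rpm.

ω₂ ≈ 203 rpm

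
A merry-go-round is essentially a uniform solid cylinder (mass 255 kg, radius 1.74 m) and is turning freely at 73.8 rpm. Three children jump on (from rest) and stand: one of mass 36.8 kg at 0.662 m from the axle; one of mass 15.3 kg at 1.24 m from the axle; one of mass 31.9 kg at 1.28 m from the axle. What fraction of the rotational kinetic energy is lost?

The added mass arrives with no angular momentum about the axle, and any external torque about the axle is negligible, so the system's angular momentum is conserved.
I_p = ½(255)(1.74)² = 386.0 kg·m².
Added inertia Σmr² = (36.8)(0.662)² + (15.3)(1.24)² + (31.9)(1.28)² = 91.92 kg·m²; I_f = 386.0 + 91.92 = 477.9 kg·m².
ω_f = I_p ω_i / I_f = (386.0)(73.8) / 477.9 = 59.61 rpm.
KE_i = ½(386.0)(7.728 rad/s)² = 11530 J; KE_f = ½(477.9)(6.242)² = 9311 J.
Fraction lost = 0.1923.

fraction ≈ 0.192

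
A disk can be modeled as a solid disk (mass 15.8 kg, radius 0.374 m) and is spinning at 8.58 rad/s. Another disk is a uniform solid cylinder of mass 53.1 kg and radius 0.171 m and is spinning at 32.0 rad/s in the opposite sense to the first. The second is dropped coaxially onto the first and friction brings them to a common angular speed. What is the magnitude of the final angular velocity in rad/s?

|ω_f| ≈ 8.17 rad/s

No external torque acts about the common axis, so total angular momentum is conserved.
Moments of inertia: I_A = ½(15.8)(0.374)² = 1.105 kg·m²; I_B = ½(53.1)(0.171)² = 0.7763 kg·m².
Taking A's sense as positive: L = (1.105)(8.58) − (0.7763)(32.0) = -15.36 kg·m²·rad/s.
Combined I = 1.105 + 0.7763 = 1.881 kg·m².
ω_f = L / I = -15.36 / 1.881 = -8.165 rad/s.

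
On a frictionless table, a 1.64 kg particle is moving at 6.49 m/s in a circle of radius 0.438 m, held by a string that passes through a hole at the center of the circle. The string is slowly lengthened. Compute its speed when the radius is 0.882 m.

v₂ ≈ 3.22 m/s

The only horizontal force on the mass is along the cord (radial), so it exerts no torque about the hole and angular momentum m v r is conserved.
v₂ = v₁ r₁ / r₂ = (6.49)(0.438) / (0.882) = 3.223 m/s.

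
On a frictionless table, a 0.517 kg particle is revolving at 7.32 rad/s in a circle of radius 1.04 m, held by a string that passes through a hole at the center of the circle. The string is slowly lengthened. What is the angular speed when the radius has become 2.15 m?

ω₂ ≈ 1.71 rad/s

No torque about the axis ⇒ m r₁² ω₁ = m r₂² ω₂.
ω₂ = ω₁ (r₁/r₂)² = (7.32)(1.04/2.15)² = 1.713 rad/s.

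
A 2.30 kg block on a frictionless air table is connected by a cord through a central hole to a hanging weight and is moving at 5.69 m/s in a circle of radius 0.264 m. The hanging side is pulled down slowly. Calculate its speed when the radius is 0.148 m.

The only horizontal force on the mass is along the cord (radial), so it exerts no torque about the hole and angular momentum m v r is conserved.
v₂ = v₁ r₁ / r₂ = (5.69)(0.264) / (0.148) = 10.15 m/s.

v₂ ≈ 10.1 m/s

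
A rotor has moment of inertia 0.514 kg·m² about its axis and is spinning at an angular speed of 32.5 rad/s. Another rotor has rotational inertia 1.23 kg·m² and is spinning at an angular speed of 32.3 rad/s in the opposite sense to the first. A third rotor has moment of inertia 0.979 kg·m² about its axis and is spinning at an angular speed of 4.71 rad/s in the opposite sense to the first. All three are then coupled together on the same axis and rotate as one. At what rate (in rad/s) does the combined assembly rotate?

|ω_f| ≈ 10.1 rad/s

The coupling torques are internal; angular momentum about the shared axis is conserved.
Taking A's sense as positive: L = (0.5140)(32.5) − (1.230)(32.3) − (0.9790)(4.71) = -27.64 kg·m²·rad/s.
Combined I = 0.5140 + 1.230 + 0.9790 = 2.723 kg·m².
ω_f = L / I = -27.64 / 2.723 = -10.15 rad/s.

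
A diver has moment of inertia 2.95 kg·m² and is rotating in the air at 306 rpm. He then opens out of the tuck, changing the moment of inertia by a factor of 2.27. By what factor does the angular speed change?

ω₂/ω₁ ≈ 0.441

Angular momentum about the spin axis is conserved since the torque about it is zero.
I₂ = 2.27 × 2.95 = 6.697 kg·m².
ω₂/ω₁ = I₁/I₂ = 2.950 / 6.697 = 0.4405.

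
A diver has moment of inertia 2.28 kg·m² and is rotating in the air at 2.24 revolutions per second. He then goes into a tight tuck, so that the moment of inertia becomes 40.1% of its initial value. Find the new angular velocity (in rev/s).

ω₂ ≈ 5.59 rev/s

No external torque acts about the spin axis, so angular momentum is conserved.
I₂ = 0.401 × 2.28 = 0.9143 kg·m².
ω₂ = I₁ω₁ / I₂ = (2.280)(2.24 rev/s) / (0.9143) = 5.586 rev/s.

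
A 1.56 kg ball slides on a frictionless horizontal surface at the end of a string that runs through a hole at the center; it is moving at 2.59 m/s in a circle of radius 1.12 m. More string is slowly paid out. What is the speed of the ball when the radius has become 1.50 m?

v₂ ≈ 1.93 m/s

Central (radial) force ⇒ zero torque about the center ⇒ m v r is constant.
v₂ = v₁ r₁ / r₂ = (2.59)(1.12) / (1.50) = 1.934 m/s.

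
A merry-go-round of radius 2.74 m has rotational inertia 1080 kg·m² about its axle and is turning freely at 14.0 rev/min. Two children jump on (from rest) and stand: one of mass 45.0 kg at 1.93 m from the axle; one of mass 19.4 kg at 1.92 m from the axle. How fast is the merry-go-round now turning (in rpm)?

ω_f ≈ 11.5 rpm

No external torque acts about the axle; L_before = L_after.
Added inertia Σmr² = (45.0)(1.93)² + (19.4)(1.92)² = 239.1 kg·m²; I_f = 1080 + 239.1 = 1319 kg·m².
ω_f = I_p ω_i / I_f = (1080)(14.0) / 1319 = 11.46 rpm.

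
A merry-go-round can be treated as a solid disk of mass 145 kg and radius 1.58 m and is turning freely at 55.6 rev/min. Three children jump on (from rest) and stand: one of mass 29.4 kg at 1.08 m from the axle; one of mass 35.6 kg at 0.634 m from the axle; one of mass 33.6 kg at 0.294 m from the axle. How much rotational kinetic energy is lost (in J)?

No external torque acts about the axle; L_before = L_after.
I_p = ½(145)(1.58)² = 181.0 kg·m².
Added inertia Σmr² = (29.4)(1.08)² + (35.6)(0.634)² + (33.6)(0.294)² = 51.51 kg·m²; I_f = 181.0 + 51.51 = 232.5 kg·m².
ω_f = I_p ω_i / I_f = (181.0)(55.6) / 232.5 = 43.28 rpm.
KE_i = ½(181.0)(5.822 rad/s)² = 3068 J; KE_f = ½(232.5)(4.533)² = 2388 J.

energy lost ≈ 680 J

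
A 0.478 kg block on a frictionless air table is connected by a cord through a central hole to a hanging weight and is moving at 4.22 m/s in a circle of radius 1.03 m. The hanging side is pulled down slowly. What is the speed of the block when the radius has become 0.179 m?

Central (radial) force ⇒ zero torque about the center ⇒ m v r is constant.
v₂ = v₁ r₁ / r₂ = (4.22)(1.03) / (0.179) = 24.28 m/s.

v₂ ≈ 24.3 m/s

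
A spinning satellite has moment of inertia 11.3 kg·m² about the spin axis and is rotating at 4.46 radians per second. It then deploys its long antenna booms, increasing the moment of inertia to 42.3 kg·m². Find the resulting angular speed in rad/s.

ω₂ ≈ 1.19 rad/s

Angular momentum about the spin axis is conserved since the torque about it is zero.
ω₂ = I₁ω₁ / I₂ = (11.30)(4.46 rad/s) / (42.30) = 1.191 rad/s.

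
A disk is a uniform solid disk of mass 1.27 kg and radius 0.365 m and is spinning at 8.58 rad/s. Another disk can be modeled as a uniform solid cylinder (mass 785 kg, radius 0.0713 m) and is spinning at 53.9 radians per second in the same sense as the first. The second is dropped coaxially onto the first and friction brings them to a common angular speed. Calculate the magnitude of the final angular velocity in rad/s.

|ω_f| ≈ 52.1 rad/s

The coupling torques are internal; angular momentum about the shared axis is conserved.
Moments of inertia: I_A = ½(1.27)(0.365)² = 0.08460 kg·m²; I_B = ½(785)(0.0713)² = 1.995 kg·m².
Taking A's sense as positive: L = (0.08460)(8.58) + (1.995)(53.9) = 108.3 kg·m²·rad/s.
Combined I = 0.08460 + 1.995 = 2.080 kg·m².
ω_f = L / I = 108.3 / 2.080 = 52.06 rad/s.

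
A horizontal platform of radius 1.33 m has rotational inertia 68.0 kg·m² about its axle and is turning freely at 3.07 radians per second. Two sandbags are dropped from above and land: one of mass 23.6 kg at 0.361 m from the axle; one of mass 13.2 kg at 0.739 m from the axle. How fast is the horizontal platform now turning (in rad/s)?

ω_f ≈ 2.67 rad/s

No external torque acts about the axle; L_before = L_after.
Added inertia Σmr² = (23.6)(0.361)² + (13.2)(0.739)² = 10.28 kg·m²; I_f = 68.00 + 10.28 = 78.28 kg·m².
ω_f = I_p ω_i / I_f = (68.00)(3.07) / 78.28 = 2.667 rad/s.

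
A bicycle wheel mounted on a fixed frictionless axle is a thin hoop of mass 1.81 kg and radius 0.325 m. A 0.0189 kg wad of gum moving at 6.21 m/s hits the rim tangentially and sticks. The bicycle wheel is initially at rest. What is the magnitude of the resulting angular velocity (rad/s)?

The axle reaction passes through the axle and exerts no torque about it; angular momentum about the axle is conserved through the impact.
I_p = (1.81)(0.325)² = 0.1912 kg·m². Taking the sense of the wad of gum's angular momentum as positive, L_{wad} = m v R = (0.0189)(6.21)(0.325) = 0.03814 kg·m²/s.
L_i = 0 + 0.03814 = 0.03814 kg·m²/s.
After sticking, I_f = I_p + m R² = 0.1912 + (0.0189)(0.325)² = 0.1932 kg·m².
ω_f = L_i / I_f = 0.03814 / 0.1932 = 0.1975 rad/s.

|ω_f| ≈ 0.197 rad/s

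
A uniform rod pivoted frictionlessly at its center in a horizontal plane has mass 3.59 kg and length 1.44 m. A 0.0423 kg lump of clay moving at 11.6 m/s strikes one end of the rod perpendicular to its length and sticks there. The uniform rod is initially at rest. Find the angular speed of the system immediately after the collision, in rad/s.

|ω_f| ≈ 0.550 rad/s

About the pivot the impulsive forces during the collision are internal, so angular momentum about that axis is conserved.
I_p = (1/12)(3.59)(1.44)² = 0.6204 kg·m². Taking the sense of the lump of clay's angular momentum as positive, L_{lump} = m v R = (0.0423)(11.6)(1.44/2) = 0.3533 kg·m²/s.
L_i = 0 + 0.3533 = 0.3533 kg·m²/s.
After sticking, I_f = I_p + m R² = 0.6204 + (0.0423)(1.44/2)² = 0.6423 kg·m².
ω_f = L_i / I_f = 0.3533 / 0.6423 = 0.5501 rad/s.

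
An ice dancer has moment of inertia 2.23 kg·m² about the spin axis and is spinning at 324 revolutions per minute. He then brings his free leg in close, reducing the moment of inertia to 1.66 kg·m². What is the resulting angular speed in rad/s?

With no external torque about the axis, L is conserved: I₁ω₁ = I₂ω₂.
ω₂ = I₁ω₁ / I₂ = (2.230)(324 rpm) / (1.660) = 435.3 rpm = 45.58 rad/s.

ω₂ ≈ 45.6 rad/s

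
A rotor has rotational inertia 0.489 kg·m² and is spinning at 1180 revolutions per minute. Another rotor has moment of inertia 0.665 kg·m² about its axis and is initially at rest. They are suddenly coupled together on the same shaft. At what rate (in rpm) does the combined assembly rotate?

No external torque acts about the common axis, so total angular momentum is conserved.
Taking A's sense as positive: L = (0.4890)(1180) = 577.0 kg·m²·rpm.
Combined I = 0.4890 + 0.6650 = 1.154 kg·m².
ω_f = L / I = 577.0 / 1.154 = 500.0 rpm.

|ω_f| ≈ 500 rpm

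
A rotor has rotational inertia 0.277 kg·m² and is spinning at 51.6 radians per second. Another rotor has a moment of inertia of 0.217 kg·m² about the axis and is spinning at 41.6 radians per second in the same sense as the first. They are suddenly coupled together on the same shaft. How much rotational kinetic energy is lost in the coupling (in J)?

ΔKE lost ≈ 6.08 J

The coupling torques are internal; angular momentum about the shared axis is conserved.
Taking A's sense as positive: L = (0.2770)(51.6) + (0.2170)(41.6) = 23.32 kg·m²·rad/s.
Combined I = 0.2770 + 0.2170 = 0.4940 kg·m².
ω_f = L / I = 23.32 / 0.4940 = 47.21 rad/s.
KE_i = ½ΣIω² = 556.5 J; KE_f = ½(0.4940)(47.21)² = 550.4 J.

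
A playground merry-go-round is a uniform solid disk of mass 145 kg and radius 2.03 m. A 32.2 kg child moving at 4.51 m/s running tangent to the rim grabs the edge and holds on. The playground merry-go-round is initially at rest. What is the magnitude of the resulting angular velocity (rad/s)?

About the axle the impulsive forces during the collision are internal, so angular momentum about that axis is conserved.
I_p = ½(145)(2.03)² = 298.8 kg·m². Taking the sense of the child's angular momentum as positive, L_{child} = m v R = (32.2)(4.51)(2.03) = 294.8 kg·m²/s.
L_i = 0 + 294.8 = 294.8 kg·m²/s.
After sticking, I_f = I_p + m R² = 298.8 + (32.2)(2.03)² = 431.5 kg·m².
ω_f = L_i / I_f = 294.8 / 431.5 = 0.6833 rad/s.

|ω_f| ≈ 0.683 rad/s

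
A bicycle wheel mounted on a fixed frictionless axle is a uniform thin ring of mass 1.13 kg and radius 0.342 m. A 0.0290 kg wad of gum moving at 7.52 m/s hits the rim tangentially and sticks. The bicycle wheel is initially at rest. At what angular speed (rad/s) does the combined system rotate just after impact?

The axle reaction passes through the axle and exerts no torque about it; angular momentum about the axle is conserved through the impact.
I_p = (1.13)(0.342)² = 0.1322 kg·m². Taking the sense of the wad of gum's angular momentum as positive, L_{wad} = m v R = (0.0290)(7.52)(0.342) = 0.07458 kg·m²/s.
L_i = 0 + 0.07458 = 0.07458 kg·m²/s.
After sticking, I_f = I_p + m R² = 0.1322 + (0.0290)(0.342)² = 0.1356 kg·m².
ω_f = L_i / I_f = 0.07458 / 0.1356 = 0.5502 rad/s.

|ω_f| ≈ 0.550 rad/s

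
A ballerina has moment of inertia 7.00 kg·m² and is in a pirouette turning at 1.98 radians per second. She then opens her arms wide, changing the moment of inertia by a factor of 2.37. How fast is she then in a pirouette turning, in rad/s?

With no external torque about the axis, L is conserved: I₁ω₁ = I₂ω₂.
I₂ = 2.37 × 7.00 = 16.59 kg·m².
ω₂ = I₁ω₁ / I₂ = (7.000)(1.98 rad/s) / (16.59) = 0.8354 rad/s.

ω₂ ≈ 0.835 rad/s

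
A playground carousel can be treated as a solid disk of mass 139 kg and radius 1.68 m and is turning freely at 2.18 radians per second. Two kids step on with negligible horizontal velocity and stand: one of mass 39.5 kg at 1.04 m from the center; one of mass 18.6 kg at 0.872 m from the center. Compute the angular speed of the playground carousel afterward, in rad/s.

The added mass arrives with no angular momentum about the center, and any external torque about the center is negligible, so the system's angular momentum is conserved.
I_p = ½(139)(1.68)² = 196.2 kg·m².
Added inertia Σmr² = (39.5)(1.04)² + (18.6)(0.872)² = 56.87 kg·m²; I_f = 196.2 + 56.87 = 253.0 kg·m².
ω_f = I_p ω_i / I_f = (196.2)(2.18) / 253.0 = 1.690 rad/s.

ω_f ≈ 1.69 rad/s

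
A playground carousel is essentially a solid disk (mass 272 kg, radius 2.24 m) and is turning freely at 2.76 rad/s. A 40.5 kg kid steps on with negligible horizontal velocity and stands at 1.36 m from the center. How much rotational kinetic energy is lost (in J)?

energy lost ≈ 257 J

No external torque acts about the center; L_before = L_after.
I_p = ½(272)(2.24)² = 682.4 kg·m².
Added inertia Σmr² = (40.5)(1.36)² = 74.91 kg·m²; I_f = 682.4 + 74.91 = 757.3 kg·m².
ω_f = I_p ω_i / I_f = (682.4)(2.76) / 757.3 = 2.487 rad/s.
KE_i = ½(682.4)(2.760 rad/s)² = 2599 J; KE_f = ½(757.3)(2.487)² = 2342 J.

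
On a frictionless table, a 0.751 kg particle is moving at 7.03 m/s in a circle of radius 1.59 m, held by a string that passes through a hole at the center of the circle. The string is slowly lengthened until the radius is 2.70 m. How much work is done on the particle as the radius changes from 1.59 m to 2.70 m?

W ≈ -12.1 J

Central (radial) force ⇒ zero torque about the center ⇒ m v r is constant.
v₂ = v₁ r₁ / r₂ = (7.03)(1.59) / (2.70) = 4.140 m/s.
W = ΔKE = ½m(v₂² − v₁²) = -12.12 J.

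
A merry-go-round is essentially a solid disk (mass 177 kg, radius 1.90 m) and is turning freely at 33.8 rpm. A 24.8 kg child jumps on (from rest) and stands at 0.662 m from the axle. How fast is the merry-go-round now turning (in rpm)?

The added mass arrives with no angular momentum about the axle, and any external torque about the axle is negligible, so the system's angular momentum is conserved.
I_p = ½(177)(1.90)² = 319.5 kg·m².
Added inertia Σmr² = (24.8)(0.662)² = 10.87 kg·m²; I_f = 319.5 + 10.87 = 330.4 kg·m².
ω_f = I_p ω_i / I_f = (319.5)(33.8) / 330.4 = 32.69 rpm.

ω_f ≈ 32.7 rpm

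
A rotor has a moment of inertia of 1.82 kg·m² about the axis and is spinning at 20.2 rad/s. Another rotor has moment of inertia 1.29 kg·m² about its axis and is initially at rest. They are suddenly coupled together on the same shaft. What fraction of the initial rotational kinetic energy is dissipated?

The coupling torques are internal; angular momentum about the shared axis is conserved.
Taking A's sense as positive: L = (1.820)(20.2) = 36.76 kg·m²·rad/s.
Combined I = 1.820 + 1.290 = 3.110 kg·m².
ω_f = L / I = 36.76 / 3.110 = 11.82 rad/s.
KE_i = ½ΣIω² = 371.3 J; KE_f = ½(3.110)(11.82)² = 217.3 J.
Fraction dissipated = (KE_i − KE_f)/KE_i = 0.4148.

fraction ≈ 0.415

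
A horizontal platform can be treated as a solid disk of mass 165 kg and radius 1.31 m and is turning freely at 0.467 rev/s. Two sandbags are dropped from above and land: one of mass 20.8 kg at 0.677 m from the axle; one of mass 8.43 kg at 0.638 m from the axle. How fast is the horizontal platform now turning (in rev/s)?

The added mass arrives with no angular momentum about the axle, and any external torque about the axle is negligible, so the system's angular momentum is conserved.
I_p = ½(165)(1.31)² = 141.6 kg·m².
Added inertia Σmr² = (20.8)(0.677)² + (8.43)(0.638)² = 12.96 kg·m²; I_f = 141.6 + 12.96 = 154.5 kg·m².
ω_f = I_p ω_i / I_f = (141.6)(0.467) / 154.5 = 0.4278 rev/s.

ω_f ≈ 0.428 rev/s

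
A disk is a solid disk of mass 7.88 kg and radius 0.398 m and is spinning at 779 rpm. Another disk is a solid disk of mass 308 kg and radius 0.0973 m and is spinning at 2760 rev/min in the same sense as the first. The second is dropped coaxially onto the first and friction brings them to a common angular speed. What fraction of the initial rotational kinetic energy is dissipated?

fraction ≈ 0.149

No external torque acts about the common axis, so total angular momentum is conserved.
Moments of inertia: I_A = ½(7.88)(0.398)² = 0.6241 kg·m²; I_B = ½(308)(0.0973)² = 1.458 kg·m².
Taking A's sense as positive: L = (0.6241)(779) + (1.458)(2760) = 4510 kg·m²·rpm.
Combined I = 0.6241 + 1.458 = 2.082 kg·m².
ω_f = L / I = 4510 / 2.082 = 2166 rpm.
KE_i = ½ΣIω² = 62970 J; KE_f = ½(2.082)(226.8)² = 53570 J.
Fraction dissipated = (KE_i − KE_f)/KE_i = 0.1493.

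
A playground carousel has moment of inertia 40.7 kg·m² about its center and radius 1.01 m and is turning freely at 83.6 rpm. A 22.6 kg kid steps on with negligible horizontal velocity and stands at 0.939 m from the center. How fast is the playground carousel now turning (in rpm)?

No external torque acts about the center; L_before = L_after.
Added inertia Σmr² = (22.6)(0.939)² = 19.93 kg·m²; I_f = 40.70 + 19.93 = 60.63 kg·m².
ω_f = I_p ω_i / I_f = (40.70)(83.6) / 60.63 = 56.12 rpm.

ω_f ≈ 56.1 rpm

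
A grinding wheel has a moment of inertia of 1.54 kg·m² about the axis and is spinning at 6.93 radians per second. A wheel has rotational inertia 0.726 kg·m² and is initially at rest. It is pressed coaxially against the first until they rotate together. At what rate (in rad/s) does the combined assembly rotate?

No external torque acts about the common axis, so total angular momentum is conserved.
Taking A's sense as positive: L = (1.540)(6.93) = 10.67 kg·m²·rad/s.
Combined I = 1.540 + 0.7260 = 2.266 kg·m².
ω_f = L / I = 10.67 / 2.266 = 4.710 rad/s.

|ω_f| ≈ 4.71 rad/s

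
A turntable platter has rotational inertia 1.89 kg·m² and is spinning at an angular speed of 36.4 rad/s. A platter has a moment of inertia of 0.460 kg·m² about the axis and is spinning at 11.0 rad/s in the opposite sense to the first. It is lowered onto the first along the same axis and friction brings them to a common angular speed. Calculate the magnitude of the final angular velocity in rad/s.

|ω_f| ≈ 27.1 rad/s

The coupling torques are internal; angular momentum about the shared axis is conserved.
Taking A's sense as positive: L = (1.890)(36.4) − (0.4600)(11.0) = 63.74 kg·m²·rad/s.
Combined I = 1.890 + 0.4600 = 2.350 kg·m².
ω_f = L / I = 63.74 / 2.350 = 27.12 rad/s.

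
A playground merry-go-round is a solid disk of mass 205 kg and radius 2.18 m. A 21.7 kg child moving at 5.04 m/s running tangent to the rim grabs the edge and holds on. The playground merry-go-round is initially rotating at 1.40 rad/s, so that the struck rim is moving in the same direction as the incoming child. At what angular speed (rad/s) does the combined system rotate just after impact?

|ω_f| ≈ 1.56 rad/s

About the axle the impulsive forces during the collision are internal, so angular momentum about that axis is conserved.
I_p = ½(205)(2.18)² = 487.1 kg·m². Taking the sense of the child's angular momentum as positive, L_{child} = m v R = (21.7)(5.04)(2.18) = 238.4 kg·m²/s.
L_i = +I_p ω_p + m v R = +(487.1)(1.40) + 238.4 = 920.4 kg·m²/s.
After sticking, I_f = I_p + m R² = 487.1 + (21.7)(2.18)² = 590.2 kg·m².
ω_f = L_i / I_f = 920.4 / 590.2 = 1.559 rad/s.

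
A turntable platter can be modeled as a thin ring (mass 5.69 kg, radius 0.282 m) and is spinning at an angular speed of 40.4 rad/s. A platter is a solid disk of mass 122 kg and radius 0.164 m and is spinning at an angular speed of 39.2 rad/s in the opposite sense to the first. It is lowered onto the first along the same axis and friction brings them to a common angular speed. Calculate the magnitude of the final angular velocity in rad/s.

The coupling torques are internal; angular momentum about the shared axis is conserved.
Moments of inertia: I_A = (5.69)(0.282)² = 0.4525 kg·m²; I_B = ½(122)(0.164)² = 1.641 kg·m².
Taking A's sense as positive: L = (0.4525)(40.4) − (1.641)(39.2) = -46.03 kg·m²·rad/s.
Combined I = 0.4525 + 1.641 = 2.093 kg·m².
ω_f = L / I = -46.03 / 2.093 = -21.99 rad/s.

|ω_f| ≈ 22.0 rad/s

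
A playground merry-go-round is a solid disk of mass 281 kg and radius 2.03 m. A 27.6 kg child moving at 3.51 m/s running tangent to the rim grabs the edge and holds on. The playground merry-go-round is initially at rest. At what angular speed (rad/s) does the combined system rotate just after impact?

|ω_f| ≈ 0.284 rad/s

About the axle the impulsive forces during the collision are internal, so angular momentum about that axis is conserved.
I_p = ½(281)(2.03)² = 579.0 kg·m². Taking the sense of the child's angular momentum as positive, L_{child} = m v R = (27.6)(3.51)(2.03) = 196.7 kg·m²/s.
L_i = 0 + 196.7 = 196.7 kg·m²/s.
After sticking, I_f = I_p + m R² = 579.0 + (27.6)(2.03)² = 692.7 kg·m².
ω_f = L_i / I_f = 196.7 / 692.7 = 0.2839 rad/s.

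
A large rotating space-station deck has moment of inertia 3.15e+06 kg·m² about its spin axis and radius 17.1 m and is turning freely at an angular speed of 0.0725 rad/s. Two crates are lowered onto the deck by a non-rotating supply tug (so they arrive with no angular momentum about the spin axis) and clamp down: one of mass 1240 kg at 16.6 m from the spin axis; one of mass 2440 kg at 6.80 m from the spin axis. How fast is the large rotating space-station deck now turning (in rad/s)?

No external torque acts about the spin axis; L_before = L_after.
Added inertia Σmr² = (1240)(16.6)² + (2440)(6.80)² = 4.545e+05 kg·m²; I_f = 3.150e+06 + 4.545e+05 = 3.605e+06 kg·m².
ω_f = I_p ω_i / I_f = (3.150e+06)(0.0725) / 3.605e+06 = 0.06336 rad/s.

ω_f ≈ 0.0634 rad/s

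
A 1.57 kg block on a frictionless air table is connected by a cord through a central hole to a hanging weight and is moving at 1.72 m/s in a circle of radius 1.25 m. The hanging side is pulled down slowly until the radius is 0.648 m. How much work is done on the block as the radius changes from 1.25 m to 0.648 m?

W ≈ 6.32 J

Central (radial) force ⇒ zero torque about the center ⇒ m v r is constant.
v₂ = v₁ r₁ / r₂ = (1.72)(1.25) / (0.648) = 3.318 m/s.
W = ΔKE = ½m(v₂² − v₁²) = 6.319 J.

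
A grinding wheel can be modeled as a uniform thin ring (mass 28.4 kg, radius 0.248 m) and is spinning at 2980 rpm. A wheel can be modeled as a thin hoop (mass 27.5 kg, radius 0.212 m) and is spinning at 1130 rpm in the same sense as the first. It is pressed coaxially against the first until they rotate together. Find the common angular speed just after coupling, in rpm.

The coupling torques are internal; angular momentum about the shared axis is conserved.
Moments of inertia: I_A = (28.4)(0.248)² = 1.747 kg·m²; I_B = (27.5)(0.212)² = 1.236 kg·m².
Taking A's sense as positive: L = (1.747)(2980) + (1.236)(1130) = 6602 kg·m²·rpm.
Combined I = 1.747 + 1.236 = 2.983 kg·m².
ω_f = L / I = 6602 / 2.983 = 2213 rpm.

|ω_f| ≈ 2210 rpm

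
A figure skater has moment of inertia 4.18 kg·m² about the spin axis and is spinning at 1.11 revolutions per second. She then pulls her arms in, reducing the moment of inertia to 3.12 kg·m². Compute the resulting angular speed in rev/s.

With no external torque about the axis, L is conserved: I₁ω₁ = I₂ω₂.
ω₂ = I₁ω₁ / I₂ = (4.180)(1.11 rev/s) / (3.120) = 1.487 rev/s.

ω₂ ≈ 1.49 rev/s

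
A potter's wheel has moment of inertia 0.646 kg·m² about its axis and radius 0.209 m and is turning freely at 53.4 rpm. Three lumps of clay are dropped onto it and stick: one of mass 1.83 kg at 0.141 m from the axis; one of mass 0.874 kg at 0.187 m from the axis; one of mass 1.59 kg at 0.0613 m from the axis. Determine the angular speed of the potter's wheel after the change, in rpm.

The added mass arrives with no angular momentum about the axis, and any external torque about the axis is negligible, so the system's angular momentum is conserved.
Added inertia Σmr² = (1.83)(0.141)² + (0.874)(0.187)² + (1.59)(0.0613)² = 0.07292 kg·m²; I_f = 0.6460 + 0.07292 = 0.7189 kg·m².
ω_f = I_p ω_i / I_f = (0.6460)(53.4) / 0.7189 = 47.98 rpm.

ω_f ≈ 48.0 rpm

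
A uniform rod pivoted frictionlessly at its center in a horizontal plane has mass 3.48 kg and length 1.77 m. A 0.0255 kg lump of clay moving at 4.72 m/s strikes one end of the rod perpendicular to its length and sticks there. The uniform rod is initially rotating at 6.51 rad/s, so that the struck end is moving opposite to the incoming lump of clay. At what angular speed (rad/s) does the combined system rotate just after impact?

The axle reaction passes through the pivot and exerts no torque about it; angular momentum about the pivot is conserved through the impact.
I_p = (1/12)(3.48)(1.77)² = 0.9085 kg·m². Taking the sense of the lump of clay's angular momentum as positive, L_{lump} = m v R = (0.0255)(4.72)(1.77/2) = 0.1065 kg·m²/s.
L_i = −I_p ω_p + m v R = −(0.9085)(6.51) + 0.1065 = -5.808 kg·m²/s.
After sticking, I_f = I_p + m R² = 0.9085 + (0.0255)(1.77/2)² = 0.9285 kg·m².
ω_f = L_i / I_f = -5.808 / 0.9285 = -6.255 rad/s.

|ω_f| ≈ 6.26 rad/s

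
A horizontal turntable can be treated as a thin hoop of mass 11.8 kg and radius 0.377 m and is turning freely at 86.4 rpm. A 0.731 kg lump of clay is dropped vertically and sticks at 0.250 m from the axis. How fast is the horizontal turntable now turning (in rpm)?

No external torque acts about the axis; L_before = L_after.
I_p = (11.8)(0.377)² = 1.677 kg·m².
Added inertia Σmr² = (0.731)(0.250)² = 0.04569 kg·m²; I_f = 1.677 + 0.04569 = 1.723 kg·m².
ω_f = I_p ω_i / I_f = (1.677)(86.4) / 1.723 = 84.11 rpm.

ω_f ≈ 84.1 rpm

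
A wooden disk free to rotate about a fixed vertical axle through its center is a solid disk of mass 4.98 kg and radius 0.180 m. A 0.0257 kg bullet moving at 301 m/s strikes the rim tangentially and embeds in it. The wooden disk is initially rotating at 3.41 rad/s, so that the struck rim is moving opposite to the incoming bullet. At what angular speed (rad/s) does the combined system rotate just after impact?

|ω_f| ≈ 13.7 rad/s

About the axle the impulsive forces during the collision are internal, so angular momentum about that axis is conserved.
I_p = ½(4.98)(0.180)² = 0.08068 kg·m². Taking the sense of the bullet's angular momentum as positive, L_{bullet} = m v R = (0.0257)(301)(0.180) = 1.392 kg·m²/s.
L_i = −I_p ω_p + m v R = −(0.08068)(3.41) + 1.392 = 1.117 kg·m²/s.
After sticking, I_f = I_p + m R² = 0.08068 + (0.0257)(0.180)² = 0.08151 kg·m².
ω_f = L_i / I_f = 1.117 / 0.08151 = 13.71 rad/s.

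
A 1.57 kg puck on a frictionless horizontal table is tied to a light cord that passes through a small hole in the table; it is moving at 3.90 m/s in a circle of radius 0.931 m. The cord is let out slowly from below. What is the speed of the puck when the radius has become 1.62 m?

v₂ ≈ 2.24 m/s

Central (radial) force ⇒ zero torque about the center ⇒ m v r is constant.
v₂ = v₁ r₁ / r₂ = (3.90)(0.931) / (1.62) = 2.241 m/s.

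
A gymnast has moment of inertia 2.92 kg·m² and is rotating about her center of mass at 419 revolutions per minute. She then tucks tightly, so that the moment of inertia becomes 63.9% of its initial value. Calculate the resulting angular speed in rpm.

Angular momentum about the spin axis is conserved since the torque about it is zero.
I₂ = 0.639 × 2.92 = 1.866 kg·m².
ω₂ = I₁ω₁ / I₂ = (2.920)(419 rpm) / (1.866) = 655.7 rpm.

ω₂ ≈ 656 rpm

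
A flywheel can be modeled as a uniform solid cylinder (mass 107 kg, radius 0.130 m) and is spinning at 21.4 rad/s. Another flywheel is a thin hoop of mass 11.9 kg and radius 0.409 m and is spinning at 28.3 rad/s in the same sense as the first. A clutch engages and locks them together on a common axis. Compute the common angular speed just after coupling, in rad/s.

The coupling torques are internal; angular momentum about the shared axis is conserved.
Moments of inertia: I_A = ½(107)(0.130)² = 0.9042 kg·m²; I_B = (11.9)(0.409)² = 1.991 kg·m².
Taking A's sense as positive: L = (0.9042)(21.4) + (1.991)(28.3) = 75.68 kg·m²·rad/s.
Combined I = 0.9042 + 1.991 = 2.895 kg·m².
ω_f = L / I = 75.68 / 2.895 = 26.14 rad/s.

|ω_f| ≈ 26.1 rad/s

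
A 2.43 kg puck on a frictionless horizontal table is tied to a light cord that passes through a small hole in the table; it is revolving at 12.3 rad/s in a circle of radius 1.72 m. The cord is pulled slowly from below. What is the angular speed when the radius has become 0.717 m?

ω₂ ≈ 70.8 rad/s

No torque about the axis ⇒ m r₁² ω₁ = m r₂² ω₂.
ω₂ = ω₁ (r₁/r₂)² = (12.3)(1.72/0.717)² = 70.78 rad/s.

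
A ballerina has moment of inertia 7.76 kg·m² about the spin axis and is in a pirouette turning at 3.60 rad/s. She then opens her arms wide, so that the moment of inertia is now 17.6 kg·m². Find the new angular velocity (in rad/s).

With no external torque about the axis, L is conserved: I₁ω₁ = I₂ω₂.
ω₂ = I₁ω₁ / I₂ = (7.760)(3.60 rad/s) / (17.60) = 1.587 rad/s.

ω₂ ≈ 1.59 rad/s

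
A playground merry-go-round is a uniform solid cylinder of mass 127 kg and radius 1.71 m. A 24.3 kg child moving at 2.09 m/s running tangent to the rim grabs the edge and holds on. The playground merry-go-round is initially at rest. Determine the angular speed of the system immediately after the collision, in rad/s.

The axle reaction passes through the axle and exerts no torque about it; angular momentum about the axle is conserved through the impact.
I_p = ½(127)(1.71)² = 185.7 kg·m². Taking the sense of the child's angular momentum as positive, L_{child} = m v R = (24.3)(2.09)(1.71) = 86.85 kg·m²/s.
L_i = 0 + 86.85 = 86.85 kg·m²/s.
After sticking, I_f = I_p + m R² = 185.7 + (24.3)(1.71)² = 256.7 kg·m².
ω_f = L_i / I_f = 86.85 / 256.7 = 0.3383 rad/s.

|ω_f| ≈ 0.338 rad/s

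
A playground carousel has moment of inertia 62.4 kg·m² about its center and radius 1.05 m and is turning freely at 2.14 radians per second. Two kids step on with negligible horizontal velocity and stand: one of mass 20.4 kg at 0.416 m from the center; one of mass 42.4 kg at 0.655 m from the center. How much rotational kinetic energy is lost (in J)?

energy lost ≈ 36.9 J

The added mass arrives with no angular momentum about the center, and any external torque about the center is negligible, so the system's angular momentum is conserved.
Added inertia Σmr² = (20.4)(0.416)² + (42.4)(0.655)² = 21.72 kg·m²; I_f = 62.40 + 21.72 = 84.12 kg·m².
ω_f = I_p ω_i / I_f = (62.40)(2.14) / 84.12 = 1.587 rad/s.
KE_i = ½(62.40)(2.140 rad/s)² = 142.9 J; KE_f = ½(84.12)(1.587)² = 106.0 J.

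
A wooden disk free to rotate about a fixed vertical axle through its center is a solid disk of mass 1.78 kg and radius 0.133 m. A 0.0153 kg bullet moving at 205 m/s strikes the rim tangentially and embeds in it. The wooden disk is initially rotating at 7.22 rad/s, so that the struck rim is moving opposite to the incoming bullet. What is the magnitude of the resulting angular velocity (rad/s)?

The axle reaction passes through the axle and exerts no torque about it; angular momentum about the axle is conserved through the impact.
I_p = ½(1.78)(0.133)² = 0.01574 kg·m². Taking the sense of the bullet's angular momentum as positive, L_{bullet} = m v R = (0.0153)(205)(0.133) = 0.4172 kg·m²/s.
L_i = −I_p ω_p + m v R = −(0.01574)(7.22) + 0.4172 = 0.3035 kg·m²/s.
After sticking, I_f = I_p + m R² = 0.01574 + (0.0153)(0.133)² = 0.01601 kg·m².
ω_f = L_i / I_f = 0.3035 / 0.01601 = 18.95 rad/s.

|ω_f| ≈ 19.0 rad/s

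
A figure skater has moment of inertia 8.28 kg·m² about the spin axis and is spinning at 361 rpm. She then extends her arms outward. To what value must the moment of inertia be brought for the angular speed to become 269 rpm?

I₂ ≈ 11.1 kg·m²

No external torque acts about the spin axis, so angular momentum is conserved.
I₂ = I₁ω₁ / ω₂ = (8.28)(361) / (269) = 11.11 kg·m².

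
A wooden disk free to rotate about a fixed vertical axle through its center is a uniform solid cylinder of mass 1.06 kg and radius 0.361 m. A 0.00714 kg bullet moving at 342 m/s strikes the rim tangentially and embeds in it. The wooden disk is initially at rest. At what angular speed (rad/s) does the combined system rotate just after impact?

About the axle the impulsive forces during the collision are internal, so angular momentum about that axis is conserved.
I_p = ½(1.06)(0.361)² = 0.06907 kg·m². Taking the sense of the bullet's angular momentum as positive, L_{bullet} = m v R = (0.00714)(342)(0.361) = 0.8815 kg·m²/s.
L_i = 0 + 0.8815 = 0.8815 kg·m²/s.
After sticking, I_f = I_p + m R² = 0.06907 + (0.00714)(0.361)² = 0.07000 kg·m².
ω_f = L_i / I_f = 0.8815 / 0.07000 = 12.59 rad/s.

|ω_f| ≈ 12.6 rad/s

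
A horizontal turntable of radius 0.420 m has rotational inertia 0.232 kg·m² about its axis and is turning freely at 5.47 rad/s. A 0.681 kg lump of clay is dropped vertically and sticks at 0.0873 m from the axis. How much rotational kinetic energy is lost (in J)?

energy lost ≈ 0.0759 J

The added mass arrives with no angular momentum about the axis, and any external torque about the axis is negligible, so the system's angular momentum is conserved.
Added inertia Σmr² = (0.681)(0.0873)² = 0.005190 kg·m²; I_f = 0.2320 + 0.005190 = 0.2372 kg·m².
ω_f = I_p ω_i / I_f = (0.2320)(5.47) / 0.2372 = 5.350 rad/s.
KE_i = ½(0.2320)(5.470 rad/s)² = 3.471 J; KE_f = ½(0.2372)(5.350)² = 3.395 J.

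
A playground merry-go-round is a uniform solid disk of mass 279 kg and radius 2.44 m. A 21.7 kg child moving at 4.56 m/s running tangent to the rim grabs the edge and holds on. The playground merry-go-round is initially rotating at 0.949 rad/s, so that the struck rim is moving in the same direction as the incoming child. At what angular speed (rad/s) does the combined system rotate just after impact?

About the axle the impulsive forces during the collision are internal, so angular momentum about that axis is conserved.
I_p = ½(279)(2.44)² = 830.5 kg·m². Taking the sense of the child's angular momentum as positive, L_{child} = m v R = (21.7)(4.56)(2.44) = 241.4 kg·m²/s.
L_i = +I_p ω_p + m v R = +(830.5)(0.949) + 241.4 = 1030 kg·m²/s.
After sticking, I_f = I_p + m R² = 830.5 + (21.7)(2.44)² = 959.7 kg·m².
ω_f = L_i / I_f = 1030 / 959.7 = 1.073 rad/s.

|ω_f| ≈ 1.07 rad/s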